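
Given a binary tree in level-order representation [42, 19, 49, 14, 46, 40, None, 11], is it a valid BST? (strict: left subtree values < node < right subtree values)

Level-order array: [42, 19, 49, 14, 46, 40, None, 11]
Validate using subtree bounds (lo, hi): at each node, require lo < value < hi,
then recurse left with hi=value and right with lo=value.
Preorder trace (stopping at first violation):
  at node 42 with bounds (-inf, +inf): OK
  at node 19 with bounds (-inf, 42): OK
  at node 14 with bounds (-inf, 19): OK
  at node 11 with bounds (-inf, 14): OK
  at node 46 with bounds (19, 42): VIOLATION
Node 46 violates its bound: not (19 < 46 < 42).
Result: Not a valid BST


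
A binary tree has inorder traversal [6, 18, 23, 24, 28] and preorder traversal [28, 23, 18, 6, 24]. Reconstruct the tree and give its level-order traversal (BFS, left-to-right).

Inorder:  [6, 18, 23, 24, 28]
Preorder: [28, 23, 18, 6, 24]
Algorithm: preorder visits root first, so consume preorder in order;
for each root, split the current inorder slice at that value into
left-subtree inorder and right-subtree inorder, then recurse.
Recursive splits:
  root=28; inorder splits into left=[6, 18, 23, 24], right=[]
  root=23; inorder splits into left=[6, 18], right=[24]
  root=18; inorder splits into left=[6], right=[]
  root=6; inorder splits into left=[], right=[]
  root=24; inorder splits into left=[], right=[]
Reconstructed level-order: [28, 23, 18, 24, 6]


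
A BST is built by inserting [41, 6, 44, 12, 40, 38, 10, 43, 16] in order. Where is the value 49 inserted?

Starting tree (level order): [41, 6, 44, None, 12, 43, None, 10, 40, None, None, None, None, 38, None, 16]
Insertion path: 41 -> 44
Result: insert 49 as right child of 44
Final tree (level order): [41, 6, 44, None, 12, 43, 49, 10, 40, None, None, None, None, None, None, 38, None, 16]


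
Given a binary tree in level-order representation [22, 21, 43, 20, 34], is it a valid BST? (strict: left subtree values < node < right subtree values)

Level-order array: [22, 21, 43, 20, 34]
Validate using subtree bounds (lo, hi): at each node, require lo < value < hi,
then recurse left with hi=value and right with lo=value.
Preorder trace (stopping at first violation):
  at node 22 with bounds (-inf, +inf): OK
  at node 21 with bounds (-inf, 22): OK
  at node 20 with bounds (-inf, 21): OK
  at node 34 with bounds (21, 22): VIOLATION
Node 34 violates its bound: not (21 < 34 < 22).
Result: Not a valid BST


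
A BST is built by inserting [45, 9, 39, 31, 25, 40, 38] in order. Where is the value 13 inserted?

Starting tree (level order): [45, 9, None, None, 39, 31, 40, 25, 38]
Insertion path: 45 -> 9 -> 39 -> 31 -> 25
Result: insert 13 as left child of 25
Final tree (level order): [45, 9, None, None, 39, 31, 40, 25, 38, None, None, 13]


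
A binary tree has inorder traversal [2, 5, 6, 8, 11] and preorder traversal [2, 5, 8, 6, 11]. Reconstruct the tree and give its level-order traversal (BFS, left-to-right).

Inorder:  [2, 5, 6, 8, 11]
Preorder: [2, 5, 8, 6, 11]
Algorithm: preorder visits root first, so consume preorder in order;
for each root, split the current inorder slice at that value into
left-subtree inorder and right-subtree inorder, then recurse.
Recursive splits:
  root=2; inorder splits into left=[], right=[5, 6, 8, 11]
  root=5; inorder splits into left=[], right=[6, 8, 11]
  root=8; inorder splits into left=[6], right=[11]
  root=6; inorder splits into left=[], right=[]
  root=11; inorder splits into left=[], right=[]
Reconstructed level-order: [2, 5, 8, 6, 11]


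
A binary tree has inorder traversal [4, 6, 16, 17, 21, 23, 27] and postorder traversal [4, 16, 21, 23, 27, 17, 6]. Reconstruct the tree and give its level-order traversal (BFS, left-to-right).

Inorder:   [4, 6, 16, 17, 21, 23, 27]
Postorder: [4, 16, 21, 23, 27, 17, 6]
Algorithm: postorder visits root last, so walk postorder right-to-left;
each value is the root of the current inorder slice — split it at that
value, recurse on the right subtree first, then the left.
Recursive splits:
  root=6; inorder splits into left=[4], right=[16, 17, 21, 23, 27]
  root=17; inorder splits into left=[16], right=[21, 23, 27]
  root=27; inorder splits into left=[21, 23], right=[]
  root=23; inorder splits into left=[21], right=[]
  root=21; inorder splits into left=[], right=[]
  root=16; inorder splits into left=[], right=[]
  root=4; inorder splits into left=[], right=[]
Reconstructed level-order: [6, 4, 17, 16, 27, 23, 21]


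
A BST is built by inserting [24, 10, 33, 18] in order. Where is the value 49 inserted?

Starting tree (level order): [24, 10, 33, None, 18]
Insertion path: 24 -> 33
Result: insert 49 as right child of 33
Final tree (level order): [24, 10, 33, None, 18, None, 49]


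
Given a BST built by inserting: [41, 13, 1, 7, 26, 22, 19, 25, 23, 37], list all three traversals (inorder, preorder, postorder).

Tree insertion order: [41, 13, 1, 7, 26, 22, 19, 25, 23, 37]
Tree (level-order array): [41, 13, None, 1, 26, None, 7, 22, 37, None, None, 19, 25, None, None, None, None, 23]
Inorder (L, root, R): [1, 7, 13, 19, 22, 23, 25, 26, 37, 41]
Preorder (root, L, R): [41, 13, 1, 7, 26, 22, 19, 25, 23, 37]
Postorder (L, R, root): [7, 1, 19, 23, 25, 22, 37, 26, 13, 41]


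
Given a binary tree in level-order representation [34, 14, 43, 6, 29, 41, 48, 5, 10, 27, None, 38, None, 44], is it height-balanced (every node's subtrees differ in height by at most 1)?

Tree (level-order array): [34, 14, 43, 6, 29, 41, 48, 5, 10, 27, None, 38, None, 44]
Definition: a tree is height-balanced if, at every node, |h(left) - h(right)| <= 1 (empty subtree has height -1).
Bottom-up per-node check:
  node 5: h_left=-1, h_right=-1, diff=0 [OK], height=0
  node 10: h_left=-1, h_right=-1, diff=0 [OK], height=0
  node 6: h_left=0, h_right=0, diff=0 [OK], height=1
  node 27: h_left=-1, h_right=-1, diff=0 [OK], height=0
  node 29: h_left=0, h_right=-1, diff=1 [OK], height=1
  node 14: h_left=1, h_right=1, diff=0 [OK], height=2
  node 38: h_left=-1, h_right=-1, diff=0 [OK], height=0
  node 41: h_left=0, h_right=-1, diff=1 [OK], height=1
  node 44: h_left=-1, h_right=-1, diff=0 [OK], height=0
  node 48: h_left=0, h_right=-1, diff=1 [OK], height=1
  node 43: h_left=1, h_right=1, diff=0 [OK], height=2
  node 34: h_left=2, h_right=2, diff=0 [OK], height=3
All nodes satisfy the balance condition.
Result: Balanced


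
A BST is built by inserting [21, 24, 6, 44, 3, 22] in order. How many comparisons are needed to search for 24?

Search path for 24: 21 -> 24
Found: True
Comparisons: 2


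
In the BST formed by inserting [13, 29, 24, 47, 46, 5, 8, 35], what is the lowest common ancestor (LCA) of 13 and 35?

Tree insertion order: [13, 29, 24, 47, 46, 5, 8, 35]
Tree (level-order array): [13, 5, 29, None, 8, 24, 47, None, None, None, None, 46, None, 35]
In a BST, the LCA of p=13, q=35 is the first node v on the
root-to-leaf path with p <= v <= q (go left if both < v, right if both > v).
Walk from root:
  at 13: 13 <= 13 <= 35, this is the LCA
LCA = 13


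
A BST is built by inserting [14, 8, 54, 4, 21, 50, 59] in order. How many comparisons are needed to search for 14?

Search path for 14: 14
Found: True
Comparisons: 1


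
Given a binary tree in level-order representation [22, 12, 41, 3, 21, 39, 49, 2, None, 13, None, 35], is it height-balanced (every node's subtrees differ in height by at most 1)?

Tree (level-order array): [22, 12, 41, 3, 21, 39, 49, 2, None, 13, None, 35]
Definition: a tree is height-balanced if, at every node, |h(left) - h(right)| <= 1 (empty subtree has height -1).
Bottom-up per-node check:
  node 2: h_left=-1, h_right=-1, diff=0 [OK], height=0
  node 3: h_left=0, h_right=-1, diff=1 [OK], height=1
  node 13: h_left=-1, h_right=-1, diff=0 [OK], height=0
  node 21: h_left=0, h_right=-1, diff=1 [OK], height=1
  node 12: h_left=1, h_right=1, diff=0 [OK], height=2
  node 35: h_left=-1, h_right=-1, diff=0 [OK], height=0
  node 39: h_left=0, h_right=-1, diff=1 [OK], height=1
  node 49: h_left=-1, h_right=-1, diff=0 [OK], height=0
  node 41: h_left=1, h_right=0, diff=1 [OK], height=2
  node 22: h_left=2, h_right=2, diff=0 [OK], height=3
All nodes satisfy the balance condition.
Result: Balanced


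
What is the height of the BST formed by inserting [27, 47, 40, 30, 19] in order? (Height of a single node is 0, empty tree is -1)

Insertion order: [27, 47, 40, 30, 19]
Tree (level-order array): [27, 19, 47, None, None, 40, None, 30]
Compute height bottom-up (empty subtree = -1):
  height(19) = 1 + max(-1, -1) = 0
  height(30) = 1 + max(-1, -1) = 0
  height(40) = 1 + max(0, -1) = 1
  height(47) = 1 + max(1, -1) = 2
  height(27) = 1 + max(0, 2) = 3
Height = 3


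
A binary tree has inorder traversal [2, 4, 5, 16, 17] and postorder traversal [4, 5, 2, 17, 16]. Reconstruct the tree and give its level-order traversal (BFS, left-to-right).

Inorder:   [2, 4, 5, 16, 17]
Postorder: [4, 5, 2, 17, 16]
Algorithm: postorder visits root last, so walk postorder right-to-left;
each value is the root of the current inorder slice — split it at that
value, recurse on the right subtree first, then the left.
Recursive splits:
  root=16; inorder splits into left=[2, 4, 5], right=[17]
  root=17; inorder splits into left=[], right=[]
  root=2; inorder splits into left=[], right=[4, 5]
  root=5; inorder splits into left=[4], right=[]
  root=4; inorder splits into left=[], right=[]
Reconstructed level-order: [16, 2, 17, 5, 4]


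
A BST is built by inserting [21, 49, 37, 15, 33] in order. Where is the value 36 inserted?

Starting tree (level order): [21, 15, 49, None, None, 37, None, 33]
Insertion path: 21 -> 49 -> 37 -> 33
Result: insert 36 as right child of 33
Final tree (level order): [21, 15, 49, None, None, 37, None, 33, None, None, 36]


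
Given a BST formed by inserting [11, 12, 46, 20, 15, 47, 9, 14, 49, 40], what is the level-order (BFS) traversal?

Tree insertion order: [11, 12, 46, 20, 15, 47, 9, 14, 49, 40]
Tree (level-order array): [11, 9, 12, None, None, None, 46, 20, 47, 15, 40, None, 49, 14]
BFS from the root, enqueuing left then right child of each popped node:
  queue [11] -> pop 11, enqueue [9, 12], visited so far: [11]
  queue [9, 12] -> pop 9, enqueue [none], visited so far: [11, 9]
  queue [12] -> pop 12, enqueue [46], visited so far: [11, 9, 12]
  queue [46] -> pop 46, enqueue [20, 47], visited so far: [11, 9, 12, 46]
  queue [20, 47] -> pop 20, enqueue [15, 40], visited so far: [11, 9, 12, 46, 20]
  queue [47, 15, 40] -> pop 47, enqueue [49], visited so far: [11, 9, 12, 46, 20, 47]
  queue [15, 40, 49] -> pop 15, enqueue [14], visited so far: [11, 9, 12, 46, 20, 47, 15]
  queue [40, 49, 14] -> pop 40, enqueue [none], visited so far: [11, 9, 12, 46, 20, 47, 15, 40]
  queue [49, 14] -> pop 49, enqueue [none], visited so far: [11, 9, 12, 46, 20, 47, 15, 40, 49]
  queue [14] -> pop 14, enqueue [none], visited so far: [11, 9, 12, 46, 20, 47, 15, 40, 49, 14]
Result: [11, 9, 12, 46, 20, 47, 15, 40, 49, 14]


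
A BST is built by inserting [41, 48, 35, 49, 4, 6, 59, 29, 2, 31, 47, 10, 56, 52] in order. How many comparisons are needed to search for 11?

Search path for 11: 41 -> 35 -> 4 -> 6 -> 29 -> 10
Found: False
Comparisons: 6


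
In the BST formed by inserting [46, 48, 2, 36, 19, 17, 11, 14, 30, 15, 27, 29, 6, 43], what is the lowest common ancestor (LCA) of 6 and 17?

Tree insertion order: [46, 48, 2, 36, 19, 17, 11, 14, 30, 15, 27, 29, 6, 43]
Tree (level-order array): [46, 2, 48, None, 36, None, None, 19, 43, 17, 30, None, None, 11, None, 27, None, 6, 14, None, 29, None, None, None, 15]
In a BST, the LCA of p=6, q=17 is the first node v on the
root-to-leaf path with p <= v <= q (go left if both < v, right if both > v).
Walk from root:
  at 46: both 6 and 17 < 46, go left
  at 2: both 6 and 17 > 2, go right
  at 36: both 6 and 17 < 36, go left
  at 19: both 6 and 17 < 19, go left
  at 17: 6 <= 17 <= 17, this is the LCA
LCA = 17


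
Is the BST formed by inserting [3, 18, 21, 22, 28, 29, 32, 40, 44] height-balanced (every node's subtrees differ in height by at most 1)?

Tree (level-order array): [3, None, 18, None, 21, None, 22, None, 28, None, 29, None, 32, None, 40, None, 44]
Definition: a tree is height-balanced if, at every node, |h(left) - h(right)| <= 1 (empty subtree has height -1).
Bottom-up per-node check:
  node 44: h_left=-1, h_right=-1, diff=0 [OK], height=0
  node 40: h_left=-1, h_right=0, diff=1 [OK], height=1
  node 32: h_left=-1, h_right=1, diff=2 [FAIL (|-1-1|=2 > 1)], height=2
  node 29: h_left=-1, h_right=2, diff=3 [FAIL (|-1-2|=3 > 1)], height=3
  node 28: h_left=-1, h_right=3, diff=4 [FAIL (|-1-3|=4 > 1)], height=4
  node 22: h_left=-1, h_right=4, diff=5 [FAIL (|-1-4|=5 > 1)], height=5
  node 21: h_left=-1, h_right=5, diff=6 [FAIL (|-1-5|=6 > 1)], height=6
  node 18: h_left=-1, h_right=6, diff=7 [FAIL (|-1-6|=7 > 1)], height=7
  node 3: h_left=-1, h_right=7, diff=8 [FAIL (|-1-7|=8 > 1)], height=8
Node 32 violates the condition: |-1 - 1| = 2 > 1.
Result: Not balanced


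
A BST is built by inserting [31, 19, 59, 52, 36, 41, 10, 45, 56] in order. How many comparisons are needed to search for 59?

Search path for 59: 31 -> 59
Found: True
Comparisons: 2


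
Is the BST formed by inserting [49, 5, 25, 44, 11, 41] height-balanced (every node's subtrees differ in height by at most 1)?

Tree (level-order array): [49, 5, None, None, 25, 11, 44, None, None, 41]
Definition: a tree is height-balanced if, at every node, |h(left) - h(right)| <= 1 (empty subtree has height -1).
Bottom-up per-node check:
  node 11: h_left=-1, h_right=-1, diff=0 [OK], height=0
  node 41: h_left=-1, h_right=-1, diff=0 [OK], height=0
  node 44: h_left=0, h_right=-1, diff=1 [OK], height=1
  node 25: h_left=0, h_right=1, diff=1 [OK], height=2
  node 5: h_left=-1, h_right=2, diff=3 [FAIL (|-1-2|=3 > 1)], height=3
  node 49: h_left=3, h_right=-1, diff=4 [FAIL (|3--1|=4 > 1)], height=4
Node 5 violates the condition: |-1 - 2| = 3 > 1.
Result: Not balanced


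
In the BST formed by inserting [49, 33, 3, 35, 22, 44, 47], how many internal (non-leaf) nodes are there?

Tree built from: [49, 33, 3, 35, 22, 44, 47]
Tree (level-order array): [49, 33, None, 3, 35, None, 22, None, 44, None, None, None, 47]
Rule: An internal node has at least one child.
Per-node child counts:
  node 49: 1 child(ren)
  node 33: 2 child(ren)
  node 3: 1 child(ren)
  node 22: 0 child(ren)
  node 35: 1 child(ren)
  node 44: 1 child(ren)
  node 47: 0 child(ren)
Matching nodes: [49, 33, 3, 35, 44]
Count of internal (non-leaf) nodes: 5


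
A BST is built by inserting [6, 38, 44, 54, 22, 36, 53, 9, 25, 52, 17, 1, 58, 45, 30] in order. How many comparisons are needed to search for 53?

Search path for 53: 6 -> 38 -> 44 -> 54 -> 53
Found: True
Comparisons: 5


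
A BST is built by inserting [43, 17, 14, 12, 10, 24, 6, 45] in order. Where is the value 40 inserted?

Starting tree (level order): [43, 17, 45, 14, 24, None, None, 12, None, None, None, 10, None, 6]
Insertion path: 43 -> 17 -> 24
Result: insert 40 as right child of 24
Final tree (level order): [43, 17, 45, 14, 24, None, None, 12, None, None, 40, 10, None, None, None, 6]


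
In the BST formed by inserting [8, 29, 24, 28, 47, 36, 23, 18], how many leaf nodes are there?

Tree built from: [8, 29, 24, 28, 47, 36, 23, 18]
Tree (level-order array): [8, None, 29, 24, 47, 23, 28, 36, None, 18]
Rule: A leaf has 0 children.
Per-node child counts:
  node 8: 1 child(ren)
  node 29: 2 child(ren)
  node 24: 2 child(ren)
  node 23: 1 child(ren)
  node 18: 0 child(ren)
  node 28: 0 child(ren)
  node 47: 1 child(ren)
  node 36: 0 child(ren)
Matching nodes: [18, 28, 36]
Count of leaf nodes: 3


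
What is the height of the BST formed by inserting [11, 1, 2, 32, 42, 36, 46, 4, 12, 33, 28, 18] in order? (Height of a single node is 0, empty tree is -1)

Insertion order: [11, 1, 2, 32, 42, 36, 46, 4, 12, 33, 28, 18]
Tree (level-order array): [11, 1, 32, None, 2, 12, 42, None, 4, None, 28, 36, 46, None, None, 18, None, 33]
Compute height bottom-up (empty subtree = -1):
  height(4) = 1 + max(-1, -1) = 0
  height(2) = 1 + max(-1, 0) = 1
  height(1) = 1 + max(-1, 1) = 2
  height(18) = 1 + max(-1, -1) = 0
  height(28) = 1 + max(0, -1) = 1
  height(12) = 1 + max(-1, 1) = 2
  height(33) = 1 + max(-1, -1) = 0
  height(36) = 1 + max(0, -1) = 1
  height(46) = 1 + max(-1, -1) = 0
  height(42) = 1 + max(1, 0) = 2
  height(32) = 1 + max(2, 2) = 3
  height(11) = 1 + max(2, 3) = 4
Height = 4


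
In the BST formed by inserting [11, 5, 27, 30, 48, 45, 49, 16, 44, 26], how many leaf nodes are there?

Tree built from: [11, 5, 27, 30, 48, 45, 49, 16, 44, 26]
Tree (level-order array): [11, 5, 27, None, None, 16, 30, None, 26, None, 48, None, None, 45, 49, 44]
Rule: A leaf has 0 children.
Per-node child counts:
  node 11: 2 child(ren)
  node 5: 0 child(ren)
  node 27: 2 child(ren)
  node 16: 1 child(ren)
  node 26: 0 child(ren)
  node 30: 1 child(ren)
  node 48: 2 child(ren)
  node 45: 1 child(ren)
  node 44: 0 child(ren)
  node 49: 0 child(ren)
Matching nodes: [5, 26, 44, 49]
Count of leaf nodes: 4


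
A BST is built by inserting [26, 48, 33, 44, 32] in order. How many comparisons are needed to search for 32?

Search path for 32: 26 -> 48 -> 33 -> 32
Found: True
Comparisons: 4


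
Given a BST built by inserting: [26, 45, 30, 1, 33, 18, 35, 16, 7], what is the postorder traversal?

Tree insertion order: [26, 45, 30, 1, 33, 18, 35, 16, 7]
Tree (level-order array): [26, 1, 45, None, 18, 30, None, 16, None, None, 33, 7, None, None, 35]
Postorder traversal: [7, 16, 18, 1, 35, 33, 30, 45, 26]


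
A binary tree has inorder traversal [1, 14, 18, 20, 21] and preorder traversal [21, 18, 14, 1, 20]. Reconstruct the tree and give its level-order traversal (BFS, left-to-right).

Inorder:  [1, 14, 18, 20, 21]
Preorder: [21, 18, 14, 1, 20]
Algorithm: preorder visits root first, so consume preorder in order;
for each root, split the current inorder slice at that value into
left-subtree inorder and right-subtree inorder, then recurse.
Recursive splits:
  root=21; inorder splits into left=[1, 14, 18, 20], right=[]
  root=18; inorder splits into left=[1, 14], right=[20]
  root=14; inorder splits into left=[1], right=[]
  root=1; inorder splits into left=[], right=[]
  root=20; inorder splits into left=[], right=[]
Reconstructed level-order: [21, 18, 14, 20, 1]


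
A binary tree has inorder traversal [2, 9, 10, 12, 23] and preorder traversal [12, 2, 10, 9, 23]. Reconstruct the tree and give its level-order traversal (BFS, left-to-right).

Inorder:  [2, 9, 10, 12, 23]
Preorder: [12, 2, 10, 9, 23]
Algorithm: preorder visits root first, so consume preorder in order;
for each root, split the current inorder slice at that value into
left-subtree inorder and right-subtree inorder, then recurse.
Recursive splits:
  root=12; inorder splits into left=[2, 9, 10], right=[23]
  root=2; inorder splits into left=[], right=[9, 10]
  root=10; inorder splits into left=[9], right=[]
  root=9; inorder splits into left=[], right=[]
  root=23; inorder splits into left=[], right=[]
Reconstructed level-order: [12, 2, 23, 10, 9]


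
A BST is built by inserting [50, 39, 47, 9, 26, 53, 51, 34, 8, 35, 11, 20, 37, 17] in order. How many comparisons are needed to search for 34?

Search path for 34: 50 -> 39 -> 9 -> 26 -> 34
Found: True
Comparisons: 5


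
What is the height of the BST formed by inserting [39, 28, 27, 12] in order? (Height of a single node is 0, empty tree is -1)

Insertion order: [39, 28, 27, 12]
Tree (level-order array): [39, 28, None, 27, None, 12]
Compute height bottom-up (empty subtree = -1):
  height(12) = 1 + max(-1, -1) = 0
  height(27) = 1 + max(0, -1) = 1
  height(28) = 1 + max(1, -1) = 2
  height(39) = 1 + max(2, -1) = 3
Height = 3


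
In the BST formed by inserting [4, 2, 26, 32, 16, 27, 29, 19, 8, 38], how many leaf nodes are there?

Tree built from: [4, 2, 26, 32, 16, 27, 29, 19, 8, 38]
Tree (level-order array): [4, 2, 26, None, None, 16, 32, 8, 19, 27, 38, None, None, None, None, None, 29]
Rule: A leaf has 0 children.
Per-node child counts:
  node 4: 2 child(ren)
  node 2: 0 child(ren)
  node 26: 2 child(ren)
  node 16: 2 child(ren)
  node 8: 0 child(ren)
  node 19: 0 child(ren)
  node 32: 2 child(ren)
  node 27: 1 child(ren)
  node 29: 0 child(ren)
  node 38: 0 child(ren)
Matching nodes: [2, 8, 19, 29, 38]
Count of leaf nodes: 5


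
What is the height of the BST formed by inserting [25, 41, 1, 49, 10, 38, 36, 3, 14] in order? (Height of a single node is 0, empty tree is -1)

Insertion order: [25, 41, 1, 49, 10, 38, 36, 3, 14]
Tree (level-order array): [25, 1, 41, None, 10, 38, 49, 3, 14, 36]
Compute height bottom-up (empty subtree = -1):
  height(3) = 1 + max(-1, -1) = 0
  height(14) = 1 + max(-1, -1) = 0
  height(10) = 1 + max(0, 0) = 1
  height(1) = 1 + max(-1, 1) = 2
  height(36) = 1 + max(-1, -1) = 0
  height(38) = 1 + max(0, -1) = 1
  height(49) = 1 + max(-1, -1) = 0
  height(41) = 1 + max(1, 0) = 2
  height(25) = 1 + max(2, 2) = 3
Height = 3


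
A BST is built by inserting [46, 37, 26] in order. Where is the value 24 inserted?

Starting tree (level order): [46, 37, None, 26]
Insertion path: 46 -> 37 -> 26
Result: insert 24 as left child of 26
Final tree (level order): [46, 37, None, 26, None, 24]


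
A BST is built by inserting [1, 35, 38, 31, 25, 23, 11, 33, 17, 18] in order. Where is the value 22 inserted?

Starting tree (level order): [1, None, 35, 31, 38, 25, 33, None, None, 23, None, None, None, 11, None, None, 17, None, 18]
Insertion path: 1 -> 35 -> 31 -> 25 -> 23 -> 11 -> 17 -> 18
Result: insert 22 as right child of 18
Final tree (level order): [1, None, 35, 31, 38, 25, 33, None, None, 23, None, None, None, 11, None, None, 17, None, 18, None, 22]


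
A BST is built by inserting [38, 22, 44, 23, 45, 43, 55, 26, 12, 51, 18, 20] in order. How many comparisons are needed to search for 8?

Search path for 8: 38 -> 22 -> 12
Found: False
Comparisons: 3


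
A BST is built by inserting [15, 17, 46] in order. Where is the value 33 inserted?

Starting tree (level order): [15, None, 17, None, 46]
Insertion path: 15 -> 17 -> 46
Result: insert 33 as left child of 46
Final tree (level order): [15, None, 17, None, 46, 33]


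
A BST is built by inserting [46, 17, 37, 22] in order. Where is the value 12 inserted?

Starting tree (level order): [46, 17, None, None, 37, 22]
Insertion path: 46 -> 17
Result: insert 12 as left child of 17
Final tree (level order): [46, 17, None, 12, 37, None, None, 22]


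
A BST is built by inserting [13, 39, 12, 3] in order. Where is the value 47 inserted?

Starting tree (level order): [13, 12, 39, 3]
Insertion path: 13 -> 39
Result: insert 47 as right child of 39
Final tree (level order): [13, 12, 39, 3, None, None, 47]


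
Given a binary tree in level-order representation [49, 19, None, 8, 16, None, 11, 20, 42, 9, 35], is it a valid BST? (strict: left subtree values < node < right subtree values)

Level-order array: [49, 19, None, 8, 16, None, 11, 20, 42, 9, 35]
Validate using subtree bounds (lo, hi): at each node, require lo < value < hi,
then recurse left with hi=value and right with lo=value.
Preorder trace (stopping at first violation):
  at node 49 with bounds (-inf, +inf): OK
  at node 19 with bounds (-inf, 49): OK
  at node 8 with bounds (-inf, 19): OK
  at node 11 with bounds (8, 19): OK
  at node 9 with bounds (8, 11): OK
  at node 35 with bounds (11, 19): VIOLATION
Node 35 violates its bound: not (11 < 35 < 19).
Result: Not a valid BST


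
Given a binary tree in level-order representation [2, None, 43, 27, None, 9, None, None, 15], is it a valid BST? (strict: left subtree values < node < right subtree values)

Level-order array: [2, None, 43, 27, None, 9, None, None, 15]
Validate using subtree bounds (lo, hi): at each node, require lo < value < hi,
then recurse left with hi=value and right with lo=value.
Preorder trace (stopping at first violation):
  at node 2 with bounds (-inf, +inf): OK
  at node 43 with bounds (2, +inf): OK
  at node 27 with bounds (2, 43): OK
  at node 9 with bounds (2, 27): OK
  at node 15 with bounds (9, 27): OK
No violation found at any node.
Result: Valid BST


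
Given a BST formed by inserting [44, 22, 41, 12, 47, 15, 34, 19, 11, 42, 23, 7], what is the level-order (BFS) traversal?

Tree insertion order: [44, 22, 41, 12, 47, 15, 34, 19, 11, 42, 23, 7]
Tree (level-order array): [44, 22, 47, 12, 41, None, None, 11, 15, 34, 42, 7, None, None, 19, 23]
BFS from the root, enqueuing left then right child of each popped node:
  queue [44] -> pop 44, enqueue [22, 47], visited so far: [44]
  queue [22, 47] -> pop 22, enqueue [12, 41], visited so far: [44, 22]
  queue [47, 12, 41] -> pop 47, enqueue [none], visited so far: [44, 22, 47]
  queue [12, 41] -> pop 12, enqueue [11, 15], visited so far: [44, 22, 47, 12]
  queue [41, 11, 15] -> pop 41, enqueue [34, 42], visited so far: [44, 22, 47, 12, 41]
  queue [11, 15, 34, 42] -> pop 11, enqueue [7], visited so far: [44, 22, 47, 12, 41, 11]
  queue [15, 34, 42, 7] -> pop 15, enqueue [19], visited so far: [44, 22, 47, 12, 41, 11, 15]
  queue [34, 42, 7, 19] -> pop 34, enqueue [23], visited so far: [44, 22, 47, 12, 41, 11, 15, 34]
  queue [42, 7, 19, 23] -> pop 42, enqueue [none], visited so far: [44, 22, 47, 12, 41, 11, 15, 34, 42]
  queue [7, 19, 23] -> pop 7, enqueue [none], visited so far: [44, 22, 47, 12, 41, 11, 15, 34, 42, 7]
  queue [19, 23] -> pop 19, enqueue [none], visited so far: [44, 22, 47, 12, 41, 11, 15, 34, 42, 7, 19]
  queue [23] -> pop 23, enqueue [none], visited so far: [44, 22, 47, 12, 41, 11, 15, 34, 42, 7, 19, 23]
Result: [44, 22, 47, 12, 41, 11, 15, 34, 42, 7, 19, 23]


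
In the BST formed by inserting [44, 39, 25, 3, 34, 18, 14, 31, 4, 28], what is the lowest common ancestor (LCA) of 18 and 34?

Tree insertion order: [44, 39, 25, 3, 34, 18, 14, 31, 4, 28]
Tree (level-order array): [44, 39, None, 25, None, 3, 34, None, 18, 31, None, 14, None, 28, None, 4]
In a BST, the LCA of p=18, q=34 is the first node v on the
root-to-leaf path with p <= v <= q (go left if both < v, right if both > v).
Walk from root:
  at 44: both 18 and 34 < 44, go left
  at 39: both 18 and 34 < 39, go left
  at 25: 18 <= 25 <= 34, this is the LCA
LCA = 25


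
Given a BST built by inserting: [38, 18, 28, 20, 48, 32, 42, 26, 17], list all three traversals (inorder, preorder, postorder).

Tree insertion order: [38, 18, 28, 20, 48, 32, 42, 26, 17]
Tree (level-order array): [38, 18, 48, 17, 28, 42, None, None, None, 20, 32, None, None, None, 26]
Inorder (L, root, R): [17, 18, 20, 26, 28, 32, 38, 42, 48]
Preorder (root, L, R): [38, 18, 17, 28, 20, 26, 32, 48, 42]
Postorder (L, R, root): [17, 26, 20, 32, 28, 18, 42, 48, 38]


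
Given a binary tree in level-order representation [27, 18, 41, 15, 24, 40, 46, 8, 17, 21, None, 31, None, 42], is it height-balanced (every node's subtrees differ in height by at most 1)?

Tree (level-order array): [27, 18, 41, 15, 24, 40, 46, 8, 17, 21, None, 31, None, 42]
Definition: a tree is height-balanced if, at every node, |h(left) - h(right)| <= 1 (empty subtree has height -1).
Bottom-up per-node check:
  node 8: h_left=-1, h_right=-1, diff=0 [OK], height=0
  node 17: h_left=-1, h_right=-1, diff=0 [OK], height=0
  node 15: h_left=0, h_right=0, diff=0 [OK], height=1
  node 21: h_left=-1, h_right=-1, diff=0 [OK], height=0
  node 24: h_left=0, h_right=-1, diff=1 [OK], height=1
  node 18: h_left=1, h_right=1, diff=0 [OK], height=2
  node 31: h_left=-1, h_right=-1, diff=0 [OK], height=0
  node 40: h_left=0, h_right=-1, diff=1 [OK], height=1
  node 42: h_left=-1, h_right=-1, diff=0 [OK], height=0
  node 46: h_left=0, h_right=-1, diff=1 [OK], height=1
  node 41: h_left=1, h_right=1, diff=0 [OK], height=2
  node 27: h_left=2, h_right=2, diff=0 [OK], height=3
All nodes satisfy the balance condition.
Result: Balanced


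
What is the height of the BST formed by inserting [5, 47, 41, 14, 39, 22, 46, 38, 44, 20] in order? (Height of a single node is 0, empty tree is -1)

Insertion order: [5, 47, 41, 14, 39, 22, 46, 38, 44, 20]
Tree (level-order array): [5, None, 47, 41, None, 14, 46, None, 39, 44, None, 22, None, None, None, 20, 38]
Compute height bottom-up (empty subtree = -1):
  height(20) = 1 + max(-1, -1) = 0
  height(38) = 1 + max(-1, -1) = 0
  height(22) = 1 + max(0, 0) = 1
  height(39) = 1 + max(1, -1) = 2
  height(14) = 1 + max(-1, 2) = 3
  height(44) = 1 + max(-1, -1) = 0
  height(46) = 1 + max(0, -1) = 1
  height(41) = 1 + max(3, 1) = 4
  height(47) = 1 + max(4, -1) = 5
  height(5) = 1 + max(-1, 5) = 6
Height = 6


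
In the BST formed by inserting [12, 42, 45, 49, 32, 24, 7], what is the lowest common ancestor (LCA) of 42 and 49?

Tree insertion order: [12, 42, 45, 49, 32, 24, 7]
Tree (level-order array): [12, 7, 42, None, None, 32, 45, 24, None, None, 49]
In a BST, the LCA of p=42, q=49 is the first node v on the
root-to-leaf path with p <= v <= q (go left if both < v, right if both > v).
Walk from root:
  at 12: both 42 and 49 > 12, go right
  at 42: 42 <= 42 <= 49, this is the LCA
LCA = 42


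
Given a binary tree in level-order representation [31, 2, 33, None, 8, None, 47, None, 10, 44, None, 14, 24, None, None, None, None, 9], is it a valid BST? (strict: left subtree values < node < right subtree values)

Level-order array: [31, 2, 33, None, 8, None, 47, None, 10, 44, None, 14, 24, None, None, None, None, 9]
Validate using subtree bounds (lo, hi): at each node, require lo < value < hi,
then recurse left with hi=value and right with lo=value.
Preorder trace (stopping at first violation):
  at node 31 with bounds (-inf, +inf): OK
  at node 2 with bounds (-inf, 31): OK
  at node 8 with bounds (2, 31): OK
  at node 10 with bounds (8, 31): OK
  at node 14 with bounds (8, 10): VIOLATION
Node 14 violates its bound: not (8 < 14 < 10).
Result: Not a valid BST


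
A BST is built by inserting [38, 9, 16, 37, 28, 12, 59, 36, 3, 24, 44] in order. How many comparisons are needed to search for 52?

Search path for 52: 38 -> 59 -> 44
Found: False
Comparisons: 3


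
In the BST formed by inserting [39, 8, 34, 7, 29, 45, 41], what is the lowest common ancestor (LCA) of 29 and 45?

Tree insertion order: [39, 8, 34, 7, 29, 45, 41]
Tree (level-order array): [39, 8, 45, 7, 34, 41, None, None, None, 29]
In a BST, the LCA of p=29, q=45 is the first node v on the
root-to-leaf path with p <= v <= q (go left if both < v, right if both > v).
Walk from root:
  at 39: 29 <= 39 <= 45, this is the LCA
LCA = 39


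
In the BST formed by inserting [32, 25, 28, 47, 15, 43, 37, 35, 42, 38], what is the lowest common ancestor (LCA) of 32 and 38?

Tree insertion order: [32, 25, 28, 47, 15, 43, 37, 35, 42, 38]
Tree (level-order array): [32, 25, 47, 15, 28, 43, None, None, None, None, None, 37, None, 35, 42, None, None, 38]
In a BST, the LCA of p=32, q=38 is the first node v on the
root-to-leaf path with p <= v <= q (go left if both < v, right if both > v).
Walk from root:
  at 32: 32 <= 32 <= 38, this is the LCA
LCA = 32


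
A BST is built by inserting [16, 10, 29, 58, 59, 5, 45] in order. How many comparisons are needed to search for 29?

Search path for 29: 16 -> 29
Found: True
Comparisons: 2


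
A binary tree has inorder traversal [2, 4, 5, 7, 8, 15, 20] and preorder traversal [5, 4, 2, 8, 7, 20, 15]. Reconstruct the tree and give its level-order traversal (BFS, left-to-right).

Inorder:  [2, 4, 5, 7, 8, 15, 20]
Preorder: [5, 4, 2, 8, 7, 20, 15]
Algorithm: preorder visits root first, so consume preorder in order;
for each root, split the current inorder slice at that value into
left-subtree inorder and right-subtree inorder, then recurse.
Recursive splits:
  root=5; inorder splits into left=[2, 4], right=[7, 8, 15, 20]
  root=4; inorder splits into left=[2], right=[]
  root=2; inorder splits into left=[], right=[]
  root=8; inorder splits into left=[7], right=[15, 20]
  root=7; inorder splits into left=[], right=[]
  root=20; inorder splits into left=[15], right=[]
  root=15; inorder splits into left=[], right=[]
Reconstructed level-order: [5, 4, 8, 2, 7, 20, 15]


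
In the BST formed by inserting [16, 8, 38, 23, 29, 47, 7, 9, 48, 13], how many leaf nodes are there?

Tree built from: [16, 8, 38, 23, 29, 47, 7, 9, 48, 13]
Tree (level-order array): [16, 8, 38, 7, 9, 23, 47, None, None, None, 13, None, 29, None, 48]
Rule: A leaf has 0 children.
Per-node child counts:
  node 16: 2 child(ren)
  node 8: 2 child(ren)
  node 7: 0 child(ren)
  node 9: 1 child(ren)
  node 13: 0 child(ren)
  node 38: 2 child(ren)
  node 23: 1 child(ren)
  node 29: 0 child(ren)
  node 47: 1 child(ren)
  node 48: 0 child(ren)
Matching nodes: [7, 13, 29, 48]
Count of leaf nodes: 4


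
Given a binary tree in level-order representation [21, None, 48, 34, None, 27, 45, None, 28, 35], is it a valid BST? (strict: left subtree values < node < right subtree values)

Level-order array: [21, None, 48, 34, None, 27, 45, None, 28, 35]
Validate using subtree bounds (lo, hi): at each node, require lo < value < hi,
then recurse left with hi=value and right with lo=value.
Preorder trace (stopping at first violation):
  at node 21 with bounds (-inf, +inf): OK
  at node 48 with bounds (21, +inf): OK
  at node 34 with bounds (21, 48): OK
  at node 27 with bounds (21, 34): OK
  at node 28 with bounds (27, 34): OK
  at node 45 with bounds (34, 48): OK
  at node 35 with bounds (34, 45): OK
No violation found at any node.
Result: Valid BST


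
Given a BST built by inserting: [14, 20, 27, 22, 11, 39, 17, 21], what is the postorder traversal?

Tree insertion order: [14, 20, 27, 22, 11, 39, 17, 21]
Tree (level-order array): [14, 11, 20, None, None, 17, 27, None, None, 22, 39, 21]
Postorder traversal: [11, 17, 21, 22, 39, 27, 20, 14]


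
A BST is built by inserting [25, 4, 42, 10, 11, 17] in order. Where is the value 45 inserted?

Starting tree (level order): [25, 4, 42, None, 10, None, None, None, 11, None, 17]
Insertion path: 25 -> 42
Result: insert 45 as right child of 42
Final tree (level order): [25, 4, 42, None, 10, None, 45, None, 11, None, None, None, 17]


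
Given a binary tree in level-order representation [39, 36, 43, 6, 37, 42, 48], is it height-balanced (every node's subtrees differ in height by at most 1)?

Tree (level-order array): [39, 36, 43, 6, 37, 42, 48]
Definition: a tree is height-balanced if, at every node, |h(left) - h(right)| <= 1 (empty subtree has height -1).
Bottom-up per-node check:
  node 6: h_left=-1, h_right=-1, diff=0 [OK], height=0
  node 37: h_left=-1, h_right=-1, diff=0 [OK], height=0
  node 36: h_left=0, h_right=0, diff=0 [OK], height=1
  node 42: h_left=-1, h_right=-1, diff=0 [OK], height=0
  node 48: h_left=-1, h_right=-1, diff=0 [OK], height=0
  node 43: h_left=0, h_right=0, diff=0 [OK], height=1
  node 39: h_left=1, h_right=1, diff=0 [OK], height=2
All nodes satisfy the balance condition.
Result: Balanced


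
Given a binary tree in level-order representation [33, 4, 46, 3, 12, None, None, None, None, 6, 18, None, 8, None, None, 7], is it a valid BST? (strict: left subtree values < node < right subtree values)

Level-order array: [33, 4, 46, 3, 12, None, None, None, None, 6, 18, None, 8, None, None, 7]
Validate using subtree bounds (lo, hi): at each node, require lo < value < hi,
then recurse left with hi=value and right with lo=value.
Preorder trace (stopping at first violation):
  at node 33 with bounds (-inf, +inf): OK
  at node 4 with bounds (-inf, 33): OK
  at node 3 with bounds (-inf, 4): OK
  at node 12 with bounds (4, 33): OK
  at node 6 with bounds (4, 12): OK
  at node 8 with bounds (6, 12): OK
  at node 7 with bounds (6, 8): OK
  at node 18 with bounds (12, 33): OK
  at node 46 with bounds (33, +inf): OK
No violation found at any node.
Result: Valid BST


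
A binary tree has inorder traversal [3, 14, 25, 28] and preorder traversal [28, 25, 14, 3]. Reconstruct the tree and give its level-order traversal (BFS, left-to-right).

Inorder:  [3, 14, 25, 28]
Preorder: [28, 25, 14, 3]
Algorithm: preorder visits root first, so consume preorder in order;
for each root, split the current inorder slice at that value into
left-subtree inorder and right-subtree inorder, then recurse.
Recursive splits:
  root=28; inorder splits into left=[3, 14, 25], right=[]
  root=25; inorder splits into left=[3, 14], right=[]
  root=14; inorder splits into left=[3], right=[]
  root=3; inorder splits into left=[], right=[]
Reconstructed level-order: [28, 25, 14, 3]


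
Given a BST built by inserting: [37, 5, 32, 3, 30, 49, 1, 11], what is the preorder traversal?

Tree insertion order: [37, 5, 32, 3, 30, 49, 1, 11]
Tree (level-order array): [37, 5, 49, 3, 32, None, None, 1, None, 30, None, None, None, 11]
Preorder traversal: [37, 5, 3, 1, 32, 30, 11, 49]


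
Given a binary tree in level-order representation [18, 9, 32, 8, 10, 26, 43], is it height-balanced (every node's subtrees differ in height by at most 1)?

Tree (level-order array): [18, 9, 32, 8, 10, 26, 43]
Definition: a tree is height-balanced if, at every node, |h(left) - h(right)| <= 1 (empty subtree has height -1).
Bottom-up per-node check:
  node 8: h_left=-1, h_right=-1, diff=0 [OK], height=0
  node 10: h_left=-1, h_right=-1, diff=0 [OK], height=0
  node 9: h_left=0, h_right=0, diff=0 [OK], height=1
  node 26: h_left=-1, h_right=-1, diff=0 [OK], height=0
  node 43: h_left=-1, h_right=-1, diff=0 [OK], height=0
  node 32: h_left=0, h_right=0, diff=0 [OK], height=1
  node 18: h_left=1, h_right=1, diff=0 [OK], height=2
All nodes satisfy the balance condition.
Result: Balanced


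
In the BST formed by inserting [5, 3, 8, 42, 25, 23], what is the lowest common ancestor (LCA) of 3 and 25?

Tree insertion order: [5, 3, 8, 42, 25, 23]
Tree (level-order array): [5, 3, 8, None, None, None, 42, 25, None, 23]
In a BST, the LCA of p=3, q=25 is the first node v on the
root-to-leaf path with p <= v <= q (go left if both < v, right if both > v).
Walk from root:
  at 5: 3 <= 5 <= 25, this is the LCA
LCA = 5


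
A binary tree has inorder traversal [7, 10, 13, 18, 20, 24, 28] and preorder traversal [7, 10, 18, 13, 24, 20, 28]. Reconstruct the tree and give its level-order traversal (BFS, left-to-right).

Inorder:  [7, 10, 13, 18, 20, 24, 28]
Preorder: [7, 10, 18, 13, 24, 20, 28]
Algorithm: preorder visits root first, so consume preorder in order;
for each root, split the current inorder slice at that value into
left-subtree inorder and right-subtree inorder, then recurse.
Recursive splits:
  root=7; inorder splits into left=[], right=[10, 13, 18, 20, 24, 28]
  root=10; inorder splits into left=[], right=[13, 18, 20, 24, 28]
  root=18; inorder splits into left=[13], right=[20, 24, 28]
  root=13; inorder splits into left=[], right=[]
  root=24; inorder splits into left=[20], right=[28]
  root=20; inorder splits into left=[], right=[]
  root=28; inorder splits into left=[], right=[]
Reconstructed level-order: [7, 10, 18, 13, 24, 20, 28]


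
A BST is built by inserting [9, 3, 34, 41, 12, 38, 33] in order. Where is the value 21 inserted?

Starting tree (level order): [9, 3, 34, None, None, 12, 41, None, 33, 38]
Insertion path: 9 -> 34 -> 12 -> 33
Result: insert 21 as left child of 33
Final tree (level order): [9, 3, 34, None, None, 12, 41, None, 33, 38, None, 21]


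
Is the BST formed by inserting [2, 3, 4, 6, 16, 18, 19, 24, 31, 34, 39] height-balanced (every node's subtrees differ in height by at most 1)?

Tree (level-order array): [2, None, 3, None, 4, None, 6, None, 16, None, 18, None, 19, None, 24, None, 31, None, 34, None, 39]
Definition: a tree is height-balanced if, at every node, |h(left) - h(right)| <= 1 (empty subtree has height -1).
Bottom-up per-node check:
  node 39: h_left=-1, h_right=-1, diff=0 [OK], height=0
  node 34: h_left=-1, h_right=0, diff=1 [OK], height=1
  node 31: h_left=-1, h_right=1, diff=2 [FAIL (|-1-1|=2 > 1)], height=2
  node 24: h_left=-1, h_right=2, diff=3 [FAIL (|-1-2|=3 > 1)], height=3
  node 19: h_left=-1, h_right=3, diff=4 [FAIL (|-1-3|=4 > 1)], height=4
  node 18: h_left=-1, h_right=4, diff=5 [FAIL (|-1-4|=5 > 1)], height=5
  node 16: h_left=-1, h_right=5, diff=6 [FAIL (|-1-5|=6 > 1)], height=6
  node 6: h_left=-1, h_right=6, diff=7 [FAIL (|-1-6|=7 > 1)], height=7
  node 4: h_left=-1, h_right=7, diff=8 [FAIL (|-1-7|=8 > 1)], height=8
  node 3: h_left=-1, h_right=8, diff=9 [FAIL (|-1-8|=9 > 1)], height=9
  node 2: h_left=-1, h_right=9, diff=10 [FAIL (|-1-9|=10 > 1)], height=10
Node 31 violates the condition: |-1 - 1| = 2 > 1.
Result: Not balanced
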